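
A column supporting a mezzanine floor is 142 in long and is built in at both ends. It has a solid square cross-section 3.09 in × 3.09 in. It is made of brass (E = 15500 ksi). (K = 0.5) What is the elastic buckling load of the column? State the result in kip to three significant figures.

I = a⁴/12 = 3.09⁴/12 = 7.597 in⁴
Effective length L_e = K·L = 0.5 × 142 = 71.00 in
P_cr = π²EI / L_e² = π² × 15500×10³ × 7.597 / 71.00² = 2.306×10^5 lb

P_cr ≈ 231 kip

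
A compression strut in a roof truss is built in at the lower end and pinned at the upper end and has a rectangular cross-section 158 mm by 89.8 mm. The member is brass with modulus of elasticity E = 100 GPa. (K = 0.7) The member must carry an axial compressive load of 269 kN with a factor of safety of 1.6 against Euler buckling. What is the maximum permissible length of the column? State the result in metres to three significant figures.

Buckling occurs about the weak axis: I_min = h·b³/12 with b = 89.8 mm (the shorter side).
I_min = 158×89.8³/12 = 9.535×10^6 mm⁴
I = 9.535×10^-6 m⁴
Required critical load P_cr = n·P = 1.6 × 269 = 430.4 kN = 4.304×10^5 N
From P_cr = π²EI/(K·L)²:  L = (1/K)·√(π²EI/P_cr) = (1/0.7)·√(π²×1.00×10^11×9.535×10^-6/4.304×10^5)
L = 6.68 m

L_max ≈ 6.68 m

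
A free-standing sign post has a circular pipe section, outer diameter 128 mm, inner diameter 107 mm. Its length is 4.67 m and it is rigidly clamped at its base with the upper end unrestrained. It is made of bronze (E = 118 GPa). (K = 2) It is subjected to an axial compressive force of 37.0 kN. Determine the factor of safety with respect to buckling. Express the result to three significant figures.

d_o = 128 mm, d_i = 107 mm
I = π(d_o⁴ − d_i⁴)/64 = π(128⁴ − 107.0⁴)/64 = 6.742×10^6 mm⁴
I = 6.742×10^6 mm⁴ = 6.742×10^-6 m⁴
Effective length L_e = K·L = 2 × 4.67 = 9.340 m
P_cr = π²EI / L_e² = π² × 118×10⁹ × 6.742×10^-6 / 9.340² = 9.001×10^4 N
Factor of safety n = P_cr / P = 90.013 / 37.0 = 2.43

n ≈ 2.43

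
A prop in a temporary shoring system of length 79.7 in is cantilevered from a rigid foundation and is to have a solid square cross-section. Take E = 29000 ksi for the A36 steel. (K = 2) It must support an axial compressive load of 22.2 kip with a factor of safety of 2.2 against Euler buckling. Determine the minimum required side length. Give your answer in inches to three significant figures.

Required P_cr = n·P = 2.2 × 22.2 = 48.84 kip
L_e = K·L = 2 × 79.7 = 159.4 in
Required I = P_cr·L_e²/(π²E) = 4.884×10^4 × 159.4² / (π² × 2.90×10^7) = 4.336 in⁴
Solid square: I = a⁴/12  ⇒  a = (12I)^(1/4) = (12×4.336)^(1/4) = 2.69 in

a ≈ 2.69 in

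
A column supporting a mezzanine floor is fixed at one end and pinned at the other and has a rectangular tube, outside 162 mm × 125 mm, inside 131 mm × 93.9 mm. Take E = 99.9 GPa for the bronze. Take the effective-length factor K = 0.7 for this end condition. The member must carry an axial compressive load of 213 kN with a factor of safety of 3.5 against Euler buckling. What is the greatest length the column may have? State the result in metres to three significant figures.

Weak-axis I_min = (h_o·b_o³ − h_i·b_i³)/12 with b_o = 125, b_i = 93.90 mm (shorter outer/inner sides).
I_min = (162×125³ − 131.0×93.90³)/12 = 1.733×10^7 mm⁴
I = 1.733×10^-5 m⁴
Required critical load P_cr = n·P = 3.5 × 213 = 745.5 kN = 7.455×10^5 N
From P_cr = π²EI/(K·L)²:  L = (1/K)·√(π²EI/P_cr) = (1/0.7)·√(π²×9.99×10^10×1.733×10^-5/7.455×10^5)
L = 6.84 m

L_max ≈ 6.84 m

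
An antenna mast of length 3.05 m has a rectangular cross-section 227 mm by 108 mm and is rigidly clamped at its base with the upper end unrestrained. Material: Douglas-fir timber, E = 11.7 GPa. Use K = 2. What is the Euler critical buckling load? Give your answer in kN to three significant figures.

Buckling occurs about the weak axis: I_min = h·b³/12 with b = 108 mm (the shorter side).
I_min = 227×108³/12 = 2.383×10^7 mm⁴
I = 2.383×10^7 mm⁴ = 2.383×10^-5 m⁴
Effective length L_e = K·L = 2 × 3.05 = 6.100 m
P_cr = π²EI / L_e² = π² × 11.7×10⁹ × 2.383×10^-5 / 6.100² = 7.395×10^4 N

P_cr ≈ 74.0 kN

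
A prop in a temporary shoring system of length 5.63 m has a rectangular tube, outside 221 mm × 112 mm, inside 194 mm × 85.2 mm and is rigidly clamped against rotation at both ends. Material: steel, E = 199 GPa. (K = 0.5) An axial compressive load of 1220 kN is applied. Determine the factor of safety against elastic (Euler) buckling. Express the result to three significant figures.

n ≈ 3.23

Weak-axis I_min = (h_o·b_o³ − h_i·b_i³)/12 with b_o = 112, b_i = 85.20 mm (shorter outer/inner sides).
I_min = (221×112³ − 194.0×85.20³)/12 = 1.588×10^7 mm⁴
I = 1.588×10^7 mm⁴ = 1.588×10^-5 m⁴
Effective length L_e = K·L = 0.5 × 5.63 = 2.815 m
P_cr = π²EI / L_e² = π² × 199×10⁹ × 1.588×10^-5 / 2.815² = 3.935×10^6 N
Factor of safety n = P_cr / P = 3934.8 / 1220 = 3.23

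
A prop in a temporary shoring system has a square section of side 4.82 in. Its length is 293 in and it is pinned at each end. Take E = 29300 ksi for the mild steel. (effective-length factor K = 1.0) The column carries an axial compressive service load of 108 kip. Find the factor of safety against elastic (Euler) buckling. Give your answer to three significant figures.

I = a⁴/12 = 4.82⁴/12 = 44.98 in⁴
Effective length L_e = K·L = 1 × 293 = 293.0 in
P_cr = π²EI / L_e² = π² × 29300×10³ × 44.98 / 293.0² = 1.515×10^5 lb
Factor of safety n = P_cr / P = 151.51 / 108 = 1.40

n ≈ 1.40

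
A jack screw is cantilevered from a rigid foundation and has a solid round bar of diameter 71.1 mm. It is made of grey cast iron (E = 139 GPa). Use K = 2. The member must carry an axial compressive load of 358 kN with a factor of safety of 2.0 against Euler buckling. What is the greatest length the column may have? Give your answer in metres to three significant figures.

L_max ≈ 0.775 m

I = πd⁴/64 = π×71.1⁴/64 = 1.254×10^6 mm⁴
I = 1.254×10^-6 m⁴
Required critical load P_cr = n·P = 2.0 × 358 = 716.0 kN = 7.160×10^5 N
From P_cr = π²EI/(K·L)²:  L = (1/K)·√(π²EI/P_cr) = (1/2)·√(π²×1.39×10^11×1.254×10^-6/7.160×10^5)
L = 0.775 m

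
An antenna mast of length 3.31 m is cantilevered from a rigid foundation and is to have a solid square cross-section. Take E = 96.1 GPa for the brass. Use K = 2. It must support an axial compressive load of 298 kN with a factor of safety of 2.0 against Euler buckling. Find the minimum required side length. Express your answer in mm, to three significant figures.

a ≈ 135 mm

Required P_cr = n·P = 2.0 × 298 = 596.0 kN
L_e = K·L = 2 × 3.31 = 6.620 m
Required I = P_cr·L_e²/(π²E) = 5.960×10^5 × 6.620² / (π² × 9.61×10^10) = 2.754×10^-5 m⁴
I_req = 2.754×10^7 mm⁴
Solid square: I = a⁴/12  ⇒  a = (12I)^(1/4) = (12×2.754×10^7)^(1/4) = 135 mm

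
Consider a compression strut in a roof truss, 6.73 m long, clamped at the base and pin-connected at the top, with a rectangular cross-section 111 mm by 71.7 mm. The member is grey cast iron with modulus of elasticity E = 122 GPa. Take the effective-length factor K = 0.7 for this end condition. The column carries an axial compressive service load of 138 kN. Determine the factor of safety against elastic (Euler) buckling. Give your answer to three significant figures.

n ≈ 1.34

Buckling occurs about the weak axis: I_min = h·b³/12 with b = 71.7 mm (the shorter side).
I_min = 111×71.7³/12 = 3.410×10^6 mm⁴
I = 3.410×10^6 mm⁴ = 3.410×10^-6 m⁴
Effective length L_e = K·L = 0.7 × 6.73 = 4.711 m
P_cr = π²EI / L_e² = π² × 122×10⁹ × 3.410×10^-6 / 4.711² = 1.850×10^5 N
Factor of safety n = P_cr / P = 184.98 / 138 = 1.34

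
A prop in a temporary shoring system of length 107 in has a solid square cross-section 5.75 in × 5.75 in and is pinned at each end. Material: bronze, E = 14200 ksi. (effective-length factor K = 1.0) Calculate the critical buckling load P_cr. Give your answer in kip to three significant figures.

I = a⁴/12 = 5.75⁴/12 = 91.09 in⁴
Effective length L_e = K·L = 1 × 107 = 107.0 in
P_cr = π²EI / L_e² = π² × 14200×10³ × 91.09 / 107.0² = 1.115×10^6 lb

P_cr ≈ 1120 kip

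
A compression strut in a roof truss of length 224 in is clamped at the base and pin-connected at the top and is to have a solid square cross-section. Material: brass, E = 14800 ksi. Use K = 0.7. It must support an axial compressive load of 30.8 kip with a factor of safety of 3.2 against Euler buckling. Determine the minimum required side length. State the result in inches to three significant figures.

Required P_cr = n·P = 3.2 × 30.8 = 98.56 kip
L_e = K·L = 0.7 × 224 = 156.8 in
Required I = P_cr·L_e²/(π²E) = 9.856×10^4 × 156.8² / (π² × 1.48×10^7) = 16.59 in⁴
Solid square: I = a⁴/12  ⇒  a = (12I)^(1/4) = (12×16.59)^(1/4) = 3.76 in

a ≈ 3.76 in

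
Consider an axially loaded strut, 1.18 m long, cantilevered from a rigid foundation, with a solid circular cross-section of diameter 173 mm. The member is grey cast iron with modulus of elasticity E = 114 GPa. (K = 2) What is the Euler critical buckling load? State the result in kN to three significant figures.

I = πd⁴/64 = π×173⁴/64 = 4.397×10^7 mm⁴
I = 4.397×10^7 mm⁴ = 4.397×10^-5 m⁴
Effective length L_e = K·L = 2 × 1.18 = 2.360 m
P_cr = π²EI / L_e² = π² × 114×10⁹ × 4.397×10^-5 / 2.360² = 8.882×10^6 N

P_cr ≈ 8880 kN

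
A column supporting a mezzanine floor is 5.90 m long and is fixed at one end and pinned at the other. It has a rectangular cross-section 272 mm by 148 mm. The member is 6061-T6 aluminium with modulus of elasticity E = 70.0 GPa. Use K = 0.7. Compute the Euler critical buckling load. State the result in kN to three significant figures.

P_cr ≈ 2980 kN

Buckling occurs about the weak axis: I_min = h·b³/12 with b = 148 mm (the shorter side).
I_min = 272×148³/12 = 7.348×10^7 mm⁴
I = 7.348×10^7 mm⁴ = 7.348×10^-5 m⁴
Effective length L_e = K·L = 0.7 × 5.90 = 4.130 m
P_cr = π²EI / L_e² = π² × 70.0×10⁹ × 7.348×10^-5 / 4.130² = 2.976×10^6 N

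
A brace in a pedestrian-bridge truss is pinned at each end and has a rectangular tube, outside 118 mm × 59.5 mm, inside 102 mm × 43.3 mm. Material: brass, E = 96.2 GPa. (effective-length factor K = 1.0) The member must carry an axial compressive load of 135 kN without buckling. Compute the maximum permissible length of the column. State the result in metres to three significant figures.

L_max ≈ 3.12 m

Weak-axis I_min = (h_o·b_o³ − h_i·b_i³)/12 with b_o = 59.5, b_i = 43.30 mm (shorter outer/inner sides).
I_min = (118×59.5³ − 102.0×43.30³)/12 = 1.381×10^6 mm⁴
I = 1.381×10^-6 m⁴
At the buckling limit P_cr = P = 1.350×10^5 N
From P_cr = π²EI/(K·L)²:  L = (1/K)·√(π²EI/P_cr) = (1/1)·√(π²×9.62×10^10×1.381×10^-6/1.350×10^5)
L = 3.12 m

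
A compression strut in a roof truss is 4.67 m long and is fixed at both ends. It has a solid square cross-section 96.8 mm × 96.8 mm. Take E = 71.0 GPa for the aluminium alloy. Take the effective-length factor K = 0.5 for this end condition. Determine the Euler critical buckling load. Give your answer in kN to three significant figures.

P_cr ≈ 940 kN

I = a⁴/12 = 96.8⁴/12 = 7.317×10^6 mm⁴
I = 7.317×10^6 mm⁴ = 7.317×10^-6 m⁴
Effective length L_e = K·L = 0.5 × 4.67 = 2.335 m
P_cr = π²EI / L_e² = π² × 71.0×10⁹ × 7.317×10^-6 / 2.335² = 9.404×10^5 N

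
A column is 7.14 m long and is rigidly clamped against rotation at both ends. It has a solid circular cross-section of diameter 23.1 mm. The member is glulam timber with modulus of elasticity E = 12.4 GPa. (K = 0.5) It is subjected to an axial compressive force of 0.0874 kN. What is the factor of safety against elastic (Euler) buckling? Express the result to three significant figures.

I = πd⁴/64 = π×23.1⁴/64 = 1.398×10^4 mm⁴
I = 1.398×10^4 mm⁴ = 1.398×10^-8 m⁴
Effective length L_e = K·L = 0.5 × 7.14 = 3.570 m
P_cr = π²EI / L_e² = π² × 12.4×10⁹ × 1.398×10^-8 / 3.570² = 134.2 N
Factor of safety n = P_cr / P = 0.13422 / 0.0874 = 1.54

n ≈ 1.54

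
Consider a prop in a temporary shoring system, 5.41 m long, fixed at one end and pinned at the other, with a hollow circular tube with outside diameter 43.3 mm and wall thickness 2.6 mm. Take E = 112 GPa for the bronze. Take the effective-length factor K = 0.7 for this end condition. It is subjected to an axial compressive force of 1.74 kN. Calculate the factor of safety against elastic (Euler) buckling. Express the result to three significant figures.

Inner diameter d_i = 43.3 − 2×2.6 = 38.10 mm
I = π(d_o⁴ − d_i⁴)/64 = π(43.3⁴ − 38.10⁴)/64 = 6.912×10^4 mm⁴
I = 6.912×10^4 mm⁴ = 6.912×10^-8 m⁴
Effective length L_e = K·L = 0.7 × 5.41 = 3.787 m
P_cr = π²EI / L_e² = π² × 112×10⁹ × 6.912×10^-8 / 3.787² = 5.327×10^3 N
Factor of safety n = P_cr / P = 5.3274 / 1.74 = 3.06

n ≈ 3.06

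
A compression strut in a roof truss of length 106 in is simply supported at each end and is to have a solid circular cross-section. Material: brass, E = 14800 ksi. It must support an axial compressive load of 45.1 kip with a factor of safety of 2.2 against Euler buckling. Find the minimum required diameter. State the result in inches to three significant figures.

d ≈ 3.53 in

Required P_cr = n·P = 2.2 × 45.1 = 99.22 kip
L_e = K·L = 1 × 106 = 106.0 in
Required I = P_cr·L_e²/(π²E) = 9.922×10^4 × 106.0² / (π² × 1.48×10^7) = 7.632 in⁴
Solid circle: I = πd⁴/64  ⇒  d = (64I/π)^(1/4) = (64×7.632/π)^(1/4) = 3.53 in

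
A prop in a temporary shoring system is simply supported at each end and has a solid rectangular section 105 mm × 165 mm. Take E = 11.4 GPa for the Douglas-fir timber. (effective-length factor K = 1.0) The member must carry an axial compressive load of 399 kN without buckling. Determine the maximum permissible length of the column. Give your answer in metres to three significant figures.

Buckling occurs about the weak axis: I_min = h·b³/12 with b = 105 mm (the shorter side).
I_min = 165×105³/12 = 1.592×10^7 mm⁴
I = 1.592×10^-5 m⁴
At the buckling limit P_cr = P = 3.990×10^5 N
From P_cr = π²EI/(K·L)²:  L = (1/K)·√(π²EI/P_cr) = (1/1)·√(π²×1.14×10^10×1.592×10^-5/3.990×10^5)
L = 2.12 m

L_max ≈ 2.12 m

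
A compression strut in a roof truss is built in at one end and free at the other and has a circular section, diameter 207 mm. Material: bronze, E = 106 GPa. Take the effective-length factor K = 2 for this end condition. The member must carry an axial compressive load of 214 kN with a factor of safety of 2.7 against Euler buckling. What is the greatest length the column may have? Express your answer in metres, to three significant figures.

L_max ≈ 6.39 m

I = πd⁴/64 = π×207⁴/64 = 9.013×10^7 mm⁴
I = 9.013×10^-5 m⁴
Required critical load P_cr = n·P = 2.7 × 214 = 577.8 kN = 5.778×10^5 N
From P_cr = π²EI/(K·L)²:  L = (1/K)·√(π²EI/P_cr) = (1/2)·√(π²×1.06×10^11×9.013×10^-5/5.778×10^5)
L = 6.39 m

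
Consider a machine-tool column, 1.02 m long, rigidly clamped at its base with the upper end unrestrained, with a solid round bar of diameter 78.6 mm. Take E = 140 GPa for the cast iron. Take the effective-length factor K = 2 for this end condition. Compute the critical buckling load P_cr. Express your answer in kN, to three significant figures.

P_cr ≈ 622 kN

I = πd⁴/64 = π×78.6⁴/64 = 1.874×10^6 mm⁴
I = 1.874×10^6 mm⁴ = 1.874×10^-6 m⁴
Effective length L_e = K·L = 2 × 1.02 = 2.040 m
P_cr = π²EI / L_e² = π² × 140×10⁹ × 1.874×10^-6 / 2.040² = 6.221×10^5 N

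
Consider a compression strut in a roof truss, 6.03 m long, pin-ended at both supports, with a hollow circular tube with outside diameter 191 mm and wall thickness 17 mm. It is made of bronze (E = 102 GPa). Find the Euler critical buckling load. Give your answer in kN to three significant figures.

P_cr ≈ 983 kN

Inner diameter d_i = 191 − 2×17 = 157.0 mm
I = π(d_o⁴ − d_i⁴)/64 = π(191⁴ − 157.0⁴)/64 = 3.550×10^7 mm⁴
I = 3.550×10^7 mm⁴ = 3.550×10^-5 m⁴
Effective length L_e = K·L = 1 × 6.03 = 6.030 m
P_cr = π²EI / L_e² = π² × 102×10⁹ × 3.550×10^-5 / 6.030² = 9.830×10^5 N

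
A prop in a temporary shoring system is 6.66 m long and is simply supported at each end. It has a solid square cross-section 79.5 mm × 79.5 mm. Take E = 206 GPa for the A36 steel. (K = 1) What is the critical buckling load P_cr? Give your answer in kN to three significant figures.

P_cr ≈ 153 kN

I = a⁴/12 = 79.5⁴/12 = 3.329×10^6 mm⁴
I = 3.329×10^6 mm⁴ = 3.329×10^-6 m⁴
Effective length L_e = K·L = 1 × 6.66 = 6.660 m
P_cr = π²EI / L_e² = π² × 206×10⁹ × 3.329×10^-6 / 6.660² = 1.526×10^5 N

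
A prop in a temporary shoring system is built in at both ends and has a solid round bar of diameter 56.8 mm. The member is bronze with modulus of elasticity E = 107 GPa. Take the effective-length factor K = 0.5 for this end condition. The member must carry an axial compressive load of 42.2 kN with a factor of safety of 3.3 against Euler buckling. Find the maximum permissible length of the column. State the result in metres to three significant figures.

I = πd⁴/64 = π×56.8⁴/64 = 5.109×10^5 mm⁴
I = 5.109×10^-7 m⁴
Required critical load P_cr = n·P = 3.3 × 42.2 = 139.3 kN = 1.393×10^5 N
From P_cr = π²EI/(K·L)²:  L = (1/K)·√(π²EI/P_cr) = (1/0.5)·√(π²×1.07×10^11×5.109×10^-7/1.393×10^5)
L = 3.94 m

L_max ≈ 3.94 m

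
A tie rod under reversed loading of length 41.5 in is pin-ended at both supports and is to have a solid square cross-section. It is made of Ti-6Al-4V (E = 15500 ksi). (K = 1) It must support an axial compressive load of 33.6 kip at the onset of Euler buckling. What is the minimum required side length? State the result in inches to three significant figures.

a ≈ 1.46 in

L_e = K·L = 1 × 41.5 = 41.50 in
Required I = P_cr·L_e²/(π²E) = 3.360×10^4 × 41.50² / (π² × 1.55×10^7) = 0.3783 in⁴
Solid square: I = a⁴/12  ⇒  a = (12I)^(1/4) = (12×0.3783)^(1/4) = 1.46 in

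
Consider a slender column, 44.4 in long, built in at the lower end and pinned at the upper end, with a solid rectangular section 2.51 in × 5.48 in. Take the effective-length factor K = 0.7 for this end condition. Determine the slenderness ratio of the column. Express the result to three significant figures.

λ ≈ 42.9

For a rectangle r_min = b/√12 = 2.51/√12 = 0.7246 in
L_e = K·L = 0.7 × 44.4 = 31.08 in
λ = L_e / r_min = 31.080 / 0.7246 = 42.9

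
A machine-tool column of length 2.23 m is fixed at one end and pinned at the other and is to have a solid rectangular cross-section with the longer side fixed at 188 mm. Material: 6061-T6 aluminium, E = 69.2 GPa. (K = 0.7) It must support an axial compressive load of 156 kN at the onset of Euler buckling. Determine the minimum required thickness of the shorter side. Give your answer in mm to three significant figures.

b ≈ 32.9 mm

L_e = K·L = 0.7 × 2.23 = 1.561 m
Required I = P_cr·L_e²/(π²E) = 1.560×10^5 × 1.561² / (π² × 6.92×10^10) = 5.566×10^-7 m⁴
I_req = 5.566×10^5 mm⁴
Rectangle, weak axis: I_min = h·b³/12 with h = 188 mm fixed  ⇒  b = (12I/h)^(1/3) = 32.9 mm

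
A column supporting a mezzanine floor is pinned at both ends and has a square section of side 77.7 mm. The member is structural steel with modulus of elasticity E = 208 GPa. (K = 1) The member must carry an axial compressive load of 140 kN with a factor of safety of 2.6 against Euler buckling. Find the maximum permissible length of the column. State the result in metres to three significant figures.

I = a⁴/12 = 77.7⁴/12 = 3.037×10^6 mm⁴
I = 3.037×10^-6 m⁴
Required critical load P_cr = n·P = 2.6 × 140 = 364.0 kN = 3.640×10^5 N
From P_cr = π²EI/(K·L)²:  L = (1/K)·√(π²EI/P_cr) = (1/1)·√(π²×2.08×10^11×3.037×10^-6/3.640×10^5)
L = 4.14 m

L_max ≈ 4.14 m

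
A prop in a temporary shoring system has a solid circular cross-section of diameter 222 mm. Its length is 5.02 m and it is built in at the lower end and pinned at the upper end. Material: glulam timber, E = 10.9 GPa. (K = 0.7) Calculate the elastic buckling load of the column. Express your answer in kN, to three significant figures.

P_cr ≈ 1040 kN

I = πd⁴/64 = π×222⁴/64 = 1.192×10^8 mm⁴
I = 1.192×10^8 mm⁴ = 1.192×10^-4 m⁴
Effective length L_e = K·L = 0.7 × 5.02 = 3.514 m
P_cr = π²EI / L_e² = π² × 10.9×10⁹ × 1.192×10^-4 / 3.514² = 1.039×10^6 N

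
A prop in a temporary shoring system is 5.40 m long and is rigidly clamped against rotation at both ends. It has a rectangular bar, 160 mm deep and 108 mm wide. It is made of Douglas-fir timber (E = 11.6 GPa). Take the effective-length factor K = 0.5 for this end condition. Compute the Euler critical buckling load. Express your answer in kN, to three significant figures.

P_cr ≈ 264 kN

Buckling occurs about the weak axis: I_min = h·b³/12 with b = 108 mm (the shorter side).
I_min = 160×108³/12 = 1.680×10^7 mm⁴
I = 1.680×10^7 mm⁴ = 1.680×10^-5 m⁴
Effective length L_e = K·L = 0.5 × 5.40 = 2.700 m
P_cr = π²EI / L_e² = π² × 11.6×10⁹ × 1.680×10^-5 / 2.700² = 2.638×10^5 N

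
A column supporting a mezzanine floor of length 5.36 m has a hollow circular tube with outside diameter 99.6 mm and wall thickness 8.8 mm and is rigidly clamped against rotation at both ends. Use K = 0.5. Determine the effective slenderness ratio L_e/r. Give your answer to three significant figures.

λ ≈ 83.1

Inner diameter d_i = 99.6 − 2×8.8 = 82.00 mm
I = π(d_o⁴ − d_i⁴)/64 = π(99.6⁴ − 82.00⁴)/64 = 2.611×10^6 mm⁴
A = 2.510×10^3 mm²;  r_min = √(I/A) = √(2.611×10^6/2.510×10^3) = 32.25 mm
L_e = K·L = 0.5 × 5.36 m = 2.680 m = 2680.0 mm
λ = L_e / r_min = 2680.0 / 32.25 = 83.1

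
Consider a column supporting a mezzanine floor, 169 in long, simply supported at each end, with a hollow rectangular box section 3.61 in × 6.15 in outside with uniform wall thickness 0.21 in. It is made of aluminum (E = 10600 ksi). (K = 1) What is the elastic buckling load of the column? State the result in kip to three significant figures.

Inner dimensions: h_i = 6.15 − 2×0.21 = 5.730 in, b_i = 3.61 − 2×0.21 = 3.190 in
Weak-axis I_min = (h_o·b_o³ − h_i·b_i³)/12 with b_o = 3.61, b_i = 3.190 in (shorter outer/inner sides).
I_min = (6.15×3.61³ − 5.730×3.190³)/12 = 8.611 in⁴
Effective length L_e = K·L = 1 × 169 = 169.0 in
P_cr = π²EI / L_e² = π² × 10600×10³ × 8.611 / 169.0² = 3.154×10^4 lb

P_cr ≈ 31.5 kip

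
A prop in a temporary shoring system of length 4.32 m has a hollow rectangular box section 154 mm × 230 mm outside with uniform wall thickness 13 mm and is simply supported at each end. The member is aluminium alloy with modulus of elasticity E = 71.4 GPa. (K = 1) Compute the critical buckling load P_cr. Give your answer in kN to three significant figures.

Inner dimensions: h_i = 230 − 2×13 = 204.0 mm, b_i = 154 − 2×13 = 128.0 mm
Weak-axis I_min = (h_o·b_o³ − h_i·b_i³)/12 with b_o = 154, b_i = 128.0 mm (shorter outer/inner sides).
I_min = (230×154³ − 204.0×128.0³)/12 = 3.435×10^7 mm⁴
I = 3.435×10^7 mm⁴ = 3.435×10^-5 m⁴
Effective length L_e = K·L = 1 × 4.32 = 4.320 m
P_cr = π²EI / L_e² = π² × 71.4×10⁹ × 3.435×10^-5 / 4.320² = 1.297×10^6 N

P_cr ≈ 1300 kN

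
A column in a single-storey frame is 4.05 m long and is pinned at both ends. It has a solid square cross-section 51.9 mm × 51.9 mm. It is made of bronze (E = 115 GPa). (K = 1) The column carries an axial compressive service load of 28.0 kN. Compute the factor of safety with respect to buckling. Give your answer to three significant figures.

I = a⁴/12 = 51.9⁴/12 = 6.046×10^5 mm⁴
I = 6.046×10^5 mm⁴ = 6.046×10^-7 m⁴
Effective length L_e = K·L = 1 × 4.05 = 4.050 m
P_cr = π²EI / L_e² = π² × 115×10⁹ × 6.046×10^-7 / 4.050² = 4.184×10^4 N
Factor of safety n = P_cr / P = 41.838 / 28.0 = 1.49

n ≈ 1.49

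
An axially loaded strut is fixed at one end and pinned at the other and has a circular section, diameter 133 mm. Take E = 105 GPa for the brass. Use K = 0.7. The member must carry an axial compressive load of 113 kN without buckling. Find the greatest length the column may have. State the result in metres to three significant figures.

L_max ≈ 17.0 m

I = πd⁴/64 = π×133⁴/64 = 1.536×10^7 mm⁴
I = 1.536×10^-5 m⁴
At the buckling limit P_cr = P = 1.130×10^5 N
From P_cr = π²EI/(K·L)²:  L = (1/K)·√(π²EI/P_cr) = (1/0.7)·√(π²×1.05×10^11×1.536×10^-5/1.130×10^5)
L = 17.0 m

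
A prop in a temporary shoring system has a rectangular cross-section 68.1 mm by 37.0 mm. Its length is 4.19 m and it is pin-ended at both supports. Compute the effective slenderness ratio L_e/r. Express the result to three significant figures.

λ ≈ 392

Buckling occurs about the weak axis: I_min = h·b³/12 with b = 37.0 mm (the shorter side).
I_min = 68.1×37.0³/12 = 2.875×10^5 mm⁴
A = 2.520×10^3 mm²;  r_min = √(I/A) = √(2.875×10^5/2.520×10^3) = 10.68 mm
L_e = K·L = 1 × 4.19 m = 4.190 m = 4190.0 mm
λ = L_e / r_min = 4190.0 / 10.68 = 392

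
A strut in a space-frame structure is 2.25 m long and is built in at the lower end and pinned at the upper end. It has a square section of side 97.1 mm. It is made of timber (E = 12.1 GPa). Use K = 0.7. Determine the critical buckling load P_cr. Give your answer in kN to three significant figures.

I = a⁴/12 = 97.1⁴/12 = 7.408×10^6 mm⁴
I = 7.408×10^6 mm⁴ = 7.408×10^-6 m⁴
Effective length L_e = K·L = 0.7 × 2.25 = 1.575 m
P_cr = π²EI / L_e² = π² × 12.1×10⁹ × 7.408×10^-6 / 1.575² = 3.566×10^5 N

P_cr ≈ 357 kN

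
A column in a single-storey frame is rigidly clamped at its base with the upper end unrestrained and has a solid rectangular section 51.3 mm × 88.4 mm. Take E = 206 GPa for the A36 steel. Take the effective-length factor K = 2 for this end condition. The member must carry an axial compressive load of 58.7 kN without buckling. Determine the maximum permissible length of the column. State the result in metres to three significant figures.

Buckling occurs about the weak axis: I_min = h·b³/12 with b = 51.3 mm (the shorter side).
I_min = 88.4×51.3³/12 = 9.945×10^5 mm⁴
I = 9.945×10^-7 m⁴
At the buckling limit P_cr = P = 5.870×10^4 N
From P_cr = π²EI/(K·L)²:  L = (1/K)·√(π²EI/P_cr) = (1/2)·√(π²×2.06×10^11×9.945×10^-7/5.870×10^4)
L = 2.93 m

L_max ≈ 2.93 m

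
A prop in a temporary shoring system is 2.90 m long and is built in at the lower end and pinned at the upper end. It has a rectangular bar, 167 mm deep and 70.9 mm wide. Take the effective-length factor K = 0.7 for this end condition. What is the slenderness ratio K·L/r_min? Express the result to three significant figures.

λ ≈ 99.2

For a rectangle r_min = b/√12 = 70.9/√12 = 20.47 mm
L_e = K·L = 0.7 × 2.90 m = 2.030 m = 2030.0 mm
λ = L_e / r_min = 2030.0 / 20.47 = 99.2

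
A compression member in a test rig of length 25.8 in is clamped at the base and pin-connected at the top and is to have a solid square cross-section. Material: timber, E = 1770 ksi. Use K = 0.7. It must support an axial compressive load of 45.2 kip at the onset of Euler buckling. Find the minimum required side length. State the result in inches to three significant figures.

a ≈ 1.78 in

L_e = K·L = 0.7 × 25.8 = 18.06 in
Required I = P_cr·L_e²/(π²E) = 4.520×10^4 × 18.06² / (π² × 1.77×10^6) = 0.8439 in⁴
Solid square: I = a⁴/12  ⇒  a = (12I)^(1/4) = (12×0.8439)^(1/4) = 1.78 in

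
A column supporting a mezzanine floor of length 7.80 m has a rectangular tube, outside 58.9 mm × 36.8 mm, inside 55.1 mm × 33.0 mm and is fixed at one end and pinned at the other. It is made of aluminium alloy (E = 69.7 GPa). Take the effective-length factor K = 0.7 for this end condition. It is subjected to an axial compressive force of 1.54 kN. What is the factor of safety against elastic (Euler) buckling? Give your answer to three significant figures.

n ≈ 1.19

Weak-axis I_min = (h_o·b_o³ − h_i·b_i³)/12 with b_o = 36.8, b_i = 33.00 mm (shorter outer/inner sides).
I_min = (58.9×36.8³ − 55.10×33.00³)/12 = 7.960×10^4 mm⁴
I = 7.960×10^4 mm⁴ = 7.960×10^-8 m⁴
Effective length L_e = K·L = 0.7 × 7.80 = 5.460 m
P_cr = π²EI / L_e² = π² × 69.7×10⁹ × 7.960×10^-8 / 5.460² = 1.837×10^3 N
Factor of safety n = P_cr / P = 1.8368 / 1.54 = 1.19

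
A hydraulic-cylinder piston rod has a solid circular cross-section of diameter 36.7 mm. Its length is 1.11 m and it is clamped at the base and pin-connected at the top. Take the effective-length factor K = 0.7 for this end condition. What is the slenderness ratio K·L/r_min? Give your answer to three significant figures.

I = πd⁴/64 = π×36.7⁴/64 = 8.905×10^4 mm⁴
A = 1.058×10^3 mm²;  r_min = √(I/A) = √(8.905×10^4/1.058×10^3) = 9.175 mm
L_e = K·L = 0.7 × 1.11 m = 0.7770 m = 777.00 mm
λ = L_e / r_min = 777.00 / 9.175 = 84.7

λ ≈ 84.7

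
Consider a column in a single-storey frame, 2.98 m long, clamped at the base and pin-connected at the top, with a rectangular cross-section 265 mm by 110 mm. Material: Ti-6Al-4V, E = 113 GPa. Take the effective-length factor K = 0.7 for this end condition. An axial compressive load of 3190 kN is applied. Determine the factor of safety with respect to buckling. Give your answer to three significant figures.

Buckling occurs about the weak axis: I_min = h·b³/12 with b = 110 mm (the shorter side).
I_min = 265×110³/12 = 2.939×10^7 mm⁴
I = 2.939×10^7 mm⁴ = 2.939×10^-5 m⁴
Effective length L_e = K·L = 0.7 × 2.98 = 2.086 m
P_cr = π²EI / L_e² = π² × 113×10⁹ × 2.939×10^-5 / 2.086² = 7.533×10^6 N
Factor of safety n = P_cr / P = 7533.4 / 3190 = 2.36

n ≈ 2.36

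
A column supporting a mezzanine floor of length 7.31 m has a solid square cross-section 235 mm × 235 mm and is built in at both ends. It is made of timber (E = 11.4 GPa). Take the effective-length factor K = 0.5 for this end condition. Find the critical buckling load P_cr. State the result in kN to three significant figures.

P_cr ≈ 2140 kN

I = a⁴/12 = 235⁴/12 = 2.542×10^8 mm⁴
I = 2.542×10^8 mm⁴ = 2.542×10^-4 m⁴
Effective length L_e = K·L = 0.5 × 7.31 = 3.655 m
P_cr = π²EI / L_e² = π² × 11.4×10⁹ × 2.542×10^-4 / 3.655² = 2.141×10^6 N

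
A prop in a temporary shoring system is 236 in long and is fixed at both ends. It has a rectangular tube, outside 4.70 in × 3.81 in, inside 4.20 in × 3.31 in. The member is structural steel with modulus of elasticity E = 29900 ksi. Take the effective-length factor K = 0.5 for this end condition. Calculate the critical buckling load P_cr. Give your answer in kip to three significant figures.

Weak-axis I_min = (h_o·b_o³ − h_i·b_i³)/12 with b_o = 3.81, b_i = 3.310 in (shorter outer/inner sides).
I_min = (4.70×3.81³ − 4.200×3.310³)/12 = 8.969 in⁴
Effective length L_e = K·L = 0.5 × 236 = 118.0 in
P_cr = π²EI / L_e² = π² × 29900×10³ × 8.969 / 118.0² = 1.901×10^5 lb

P_cr ≈ 190 kip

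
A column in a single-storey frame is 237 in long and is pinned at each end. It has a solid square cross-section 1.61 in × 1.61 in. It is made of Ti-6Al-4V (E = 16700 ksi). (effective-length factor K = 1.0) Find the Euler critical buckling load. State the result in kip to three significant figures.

I = a⁴/12 = 1.61⁴/12 = 0.5599 in⁴
Effective length L_e = K·L = 1 × 237 = 237.0 in
P_cr = π²EI / L_e² = π² × 16700×10³ × 0.5599 / 237.0² = 1.643×10^3 lb

P_cr ≈ 1.64 kip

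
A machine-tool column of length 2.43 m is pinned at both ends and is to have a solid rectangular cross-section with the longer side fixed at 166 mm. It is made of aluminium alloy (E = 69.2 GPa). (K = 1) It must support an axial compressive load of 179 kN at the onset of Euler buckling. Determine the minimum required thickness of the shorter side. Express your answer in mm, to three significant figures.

L_e = K·L = 1 × 2.43 = 2.430 m
Required I = P_cr·L_e²/(π²E) = 1.790×10^5 × 2.430² / (π² × 6.92×10^10) = 1.548×10^-6 m⁴
I_req = 1.548×10^6 mm⁴
Rectangle, weak axis: I_min = h·b³/12 with h = 166 mm fixed  ⇒  b = (12I/h)^(1/3) = 48.2 mm

b ≈ 48.2 mm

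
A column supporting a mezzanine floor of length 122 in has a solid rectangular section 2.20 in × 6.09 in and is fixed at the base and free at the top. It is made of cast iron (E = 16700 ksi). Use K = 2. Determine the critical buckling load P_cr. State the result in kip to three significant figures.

P_cr ≈ 15.0 kip

Buckling occurs about the weak axis: I_min = h·b³/12 with b = 2.20 in (the shorter side).
I_min = 6.09×2.20³/12 = 5.404 in⁴
Effective length L_e = K·L = 2 × 122 = 244.0 in
P_cr = π²EI / L_e² = π² × 16700×10³ × 5.404 / 244.0² = 1.496×10^4 lb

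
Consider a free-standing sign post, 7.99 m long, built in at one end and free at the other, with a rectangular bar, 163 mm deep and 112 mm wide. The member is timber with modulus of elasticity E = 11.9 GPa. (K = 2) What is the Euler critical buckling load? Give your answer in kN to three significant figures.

P_cr ≈ 8.78 kN

Buckling occurs about the weak axis: I_min = h·b³/12 with b = 112 mm (the shorter side).
I_min = 163×112³/12 = 1.908×10^7 mm⁴
I = 1.908×10^7 mm⁴ = 1.908×10^-5 m⁴
Effective length L_e = K·L = 2 × 7.99 = 15.98 m
P_cr = π²EI / L_e² = π² × 11.9×10⁹ × 1.908×10^-5 / 15.98² = 8.777×10^3 N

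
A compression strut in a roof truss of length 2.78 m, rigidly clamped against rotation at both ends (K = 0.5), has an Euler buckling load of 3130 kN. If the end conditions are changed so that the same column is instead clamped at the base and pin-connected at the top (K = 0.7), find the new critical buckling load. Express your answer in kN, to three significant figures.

P_cr ∝ 1/K², so P_cr,new = P_cr,old × (K_old/K_new)² = 3130 × (0.5/0.7)²
= 3130 × 0.5102 = 1600 kN

P_cr ≈ 1600 kN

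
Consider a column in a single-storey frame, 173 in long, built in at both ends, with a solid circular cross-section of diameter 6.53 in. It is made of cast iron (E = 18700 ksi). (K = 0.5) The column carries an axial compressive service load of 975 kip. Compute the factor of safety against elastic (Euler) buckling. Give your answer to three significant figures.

n ≈ 2.26

I = πd⁴/64 = π×6.53⁴/64 = 89.25 in⁴
Effective length L_e = K·L = 0.5 × 173 = 86.50 in
P_cr = π²EI / L_e² = π² × 18700×10³ × 89.25 / 86.50² = 2.202×10^6 lb
Factor of safety n = P_cr / P = 2201.6 / 975 = 2.26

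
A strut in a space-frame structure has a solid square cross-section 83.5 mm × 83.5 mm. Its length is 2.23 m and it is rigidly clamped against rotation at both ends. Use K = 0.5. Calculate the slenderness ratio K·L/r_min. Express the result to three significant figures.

I = a⁴/12 = 83.5⁴/12 = 4.051×10^6 mm⁴
A = 6.972×10^3 mm²;  r_min = √(I/A) = √(4.051×10^6/6.972×10^3) = 24.10 mm
L_e = K·L = 0.5 × 2.23 m = 1.115 m = 1115.0 mm
λ = L_e / r_min = 1115.0 / 24.10 = 46.3

λ ≈ 46.3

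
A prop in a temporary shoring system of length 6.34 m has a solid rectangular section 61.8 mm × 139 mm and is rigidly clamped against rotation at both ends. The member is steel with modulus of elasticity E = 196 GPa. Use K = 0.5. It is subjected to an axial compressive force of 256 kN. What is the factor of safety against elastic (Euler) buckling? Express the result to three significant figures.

Buckling occurs about the weak axis: I_min = h·b³/12 with b = 61.8 mm (the shorter side).
I_min = 139×61.8³/12 = 2.734×10^6 mm⁴
I = 2.734×10^6 mm⁴ = 2.734×10^-6 m⁴
Effective length L_e = K·L = 0.5 × 6.34 = 3.170 m
P_cr = π²EI / L_e² = π² × 196×10⁹ × 2.734×10^-6 / 3.170² = 5.263×10^5 N
Factor of safety n = P_cr / P = 526.30 / 256 = 2.06

n ≈ 2.06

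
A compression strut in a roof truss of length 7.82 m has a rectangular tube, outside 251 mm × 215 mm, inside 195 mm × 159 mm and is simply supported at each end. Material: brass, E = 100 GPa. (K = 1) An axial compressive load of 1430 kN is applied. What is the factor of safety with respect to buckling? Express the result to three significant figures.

n ≈ 1.61

Weak-axis I_min = (h_o·b_o³ − h_i·b_i³)/12 with b_o = 215, b_i = 159.0 mm (shorter outer/inner sides).
I_min = (251×215³ − 195.0×159.0³)/12 = 1.426×10^8 mm⁴
I = 1.426×10^8 mm⁴ = 1.426×10^-4 m⁴
Effective length L_e = K·L = 1 × 7.82 = 7.820 m
P_cr = π²EI / L_e² = π² × 100×10⁹ × 1.426×10^-4 / 7.820² = 2.301×10^6 N
Factor of safety n = P_cr / P = 2300.8 / 1430 = 1.61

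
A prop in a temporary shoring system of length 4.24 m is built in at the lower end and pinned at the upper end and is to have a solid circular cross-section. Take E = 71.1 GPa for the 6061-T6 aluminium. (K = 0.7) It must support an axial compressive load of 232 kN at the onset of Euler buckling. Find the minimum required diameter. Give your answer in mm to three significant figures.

d ≈ 87.8 mm

L_e = K·L = 0.7 × 4.24 = 2.968 m
Required I = P_cr·L_e²/(π²E) = 2.320×10^5 × 2.968² / (π² × 7.11×10^10) = 2.912×10^-6 m⁴
I_req = 2.912×10^6 mm⁴
Solid circle: I = πd⁴/64  ⇒  d = (64I/π)^(1/4) = (64×2.912×10^6/π)^(1/4) = 87.8 mm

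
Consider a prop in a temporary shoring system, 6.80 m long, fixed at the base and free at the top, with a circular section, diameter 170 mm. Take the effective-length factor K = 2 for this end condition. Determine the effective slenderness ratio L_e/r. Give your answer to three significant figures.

I = πd⁴/64 = π×170⁴/64 = 4.100×10^7 mm⁴
A = 2.270×10^4 mm²;  r_min = √(I/A) = √(4.100×10^7/2.270×10^4) = 42.50 mm
L_e = K·L = 2 × 6.80 m = 13.60 m = 13600 mm
λ = L_e / r_min = 13600 / 42.50 = 320

λ ≈ 320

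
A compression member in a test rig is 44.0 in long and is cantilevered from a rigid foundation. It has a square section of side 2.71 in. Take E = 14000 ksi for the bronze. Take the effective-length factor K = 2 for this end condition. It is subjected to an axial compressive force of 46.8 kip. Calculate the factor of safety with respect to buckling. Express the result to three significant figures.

I = a⁴/12 = 2.71⁴/12 = 4.495 in⁴
Effective length L_e = K·L = 2 × 44.0 = 88.00 in
P_cr = π²EI / L_e² = π² × 14000×10³ × 4.495 / 88.00² = 8.020×10^4 lb
Factor of safety n = P_cr / P = 80.197 / 46.8 = 1.71

n ≈ 1.71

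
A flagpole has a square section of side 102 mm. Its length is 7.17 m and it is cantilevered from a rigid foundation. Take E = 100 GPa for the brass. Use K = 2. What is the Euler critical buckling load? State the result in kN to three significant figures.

P_cr ≈ 43.3 kN

I = a⁴/12 = 102⁴/12 = 9.020×10^6 mm⁴
I = 9.020×10^6 mm⁴ = 9.020×10^-6 m⁴
Effective length L_e = K·L = 2 × 7.17 = 14.34 m
P_cr = π²EI / L_e² = π² × 100×10⁹ × 9.020×10^-6 / 14.34² = 4.329×10^4 N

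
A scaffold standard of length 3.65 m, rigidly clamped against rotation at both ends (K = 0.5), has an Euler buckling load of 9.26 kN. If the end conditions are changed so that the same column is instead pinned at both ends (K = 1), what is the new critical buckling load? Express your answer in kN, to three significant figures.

P_cr ∝ 1/K², so P_cr,new = P_cr,old × (K_old/K_new)² = 9.26 × (0.5/1)²
= 9.26 × 0.2500 = 2.32 kN

P_cr ≈ 2.32 kN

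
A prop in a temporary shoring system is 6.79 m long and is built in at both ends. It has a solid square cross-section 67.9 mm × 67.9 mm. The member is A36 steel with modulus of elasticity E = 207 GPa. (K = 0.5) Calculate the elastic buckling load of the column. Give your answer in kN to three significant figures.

P_cr ≈ 314 kN

I = a⁴/12 = 67.9⁴/12 = 1.771×10^6 mm⁴
I = 1.771×10^6 mm⁴ = 1.771×10^-6 m⁴
Effective length L_e = K·L = 0.5 × 6.79 = 3.395 m
P_cr = π²EI / L_e² = π² × 207×10⁹ × 1.771×10^-6 / 3.395² = 3.140×10^5 N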